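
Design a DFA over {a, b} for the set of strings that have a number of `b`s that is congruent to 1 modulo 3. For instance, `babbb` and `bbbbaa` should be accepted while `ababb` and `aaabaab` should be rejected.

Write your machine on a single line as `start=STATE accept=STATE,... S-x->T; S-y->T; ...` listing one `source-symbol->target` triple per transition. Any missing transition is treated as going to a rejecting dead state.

start=q0; accept=q1; q0-a->q0; q0-b->q1; q1-a->q1; q1-b->q2; q2-a->q2; q2-b->q0

Keep the running count of `b`s modulo 3: each `b` advances along the cycle q0 → q1 → q2 → q0 while other symbols loop. Accept at q1.
3 states suffice.
        a   b  
>  q0   q0  q1 
 * q1   q1  q2 
   q2   q2  q0 
(> = start, * = accepting)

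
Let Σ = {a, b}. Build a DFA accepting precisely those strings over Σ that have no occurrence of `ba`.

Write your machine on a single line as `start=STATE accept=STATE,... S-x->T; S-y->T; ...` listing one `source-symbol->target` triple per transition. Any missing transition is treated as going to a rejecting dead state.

Track partial matches of the forbidden pattern `ba`. State S2 is a dead state reached once `ba` has occurred; every other state accepts. S0 means no part of `ba` is currently matched.
        a   b  
>* S0   S0  S1 
 * S1   S2  S1 
   S2   S2  S2 
(> = start, * = accepting)

start=S0; accept=S0,S1; S0-a->S0; S0-b->S1; S1-a->S2; S1-b->S1; S2-a->S2; S2-b->S2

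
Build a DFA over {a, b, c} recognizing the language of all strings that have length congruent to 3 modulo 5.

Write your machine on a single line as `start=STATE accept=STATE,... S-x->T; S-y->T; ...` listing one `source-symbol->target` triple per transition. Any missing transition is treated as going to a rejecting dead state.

start=S0; accept=S3; S0-a->S1; S0-b->S1; S0-c->S1; S1-a->S2; S1-b->S2; S1-c->S2; S2-a->S3; S2-b->S3; S2-c->S3; S3-a->S4; S3-b->S4; S3-c->S4; S4-a->S0; S4-b->S0; S4-c->S0

Only the length mod 5 matters, so use a 5-cycle: from any state, every input symbol moves to the next state, wrapping S4 back to S0. Mark S3 accepting.
        a   b   c  
>  S0   S1  S1  S1 
   S1   S2  S2  S2 
   S2   S3  S3  S3 
 * S3   S4  S4  S4 
   S4   S0  S0  S0 
(> = start, * = accepting)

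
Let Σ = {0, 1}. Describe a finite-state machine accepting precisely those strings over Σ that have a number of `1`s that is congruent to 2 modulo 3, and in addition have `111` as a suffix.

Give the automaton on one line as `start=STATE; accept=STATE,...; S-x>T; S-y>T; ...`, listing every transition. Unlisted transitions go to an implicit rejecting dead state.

Run two small machines in parallel and take their product. The first has 3 states tracking the count of `1`s modulo 3; the second has 4 states tracking how much of the suffix `111` has currently been matched. A product state is a pair (one from each), accepting exactly when both do. Minimizing collapses redundant product states.
With 6 states:
        0   1  
>  s0   s0  s1 
   s1   s1  s2 
   s2   s2  s3 
   s3   s0  s4 
   s4   s1  s5 
 * s5   s2  s3 
(> = start, * = accepting)

start=s0; accept=s5; s0-0>s0; s0-1>s1; s1-0>s1; s1-1>s2; s2-0>s2; s2-1>s3; s3-0>s0; s3-1>s4; s4-0>s1; s4-1>s5; s5-0>s2; s5-1>s3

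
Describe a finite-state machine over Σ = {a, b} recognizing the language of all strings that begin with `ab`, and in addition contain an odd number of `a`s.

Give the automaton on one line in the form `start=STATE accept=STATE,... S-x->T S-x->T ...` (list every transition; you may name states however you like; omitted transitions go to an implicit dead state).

Handle the two conditions separately and then intersect. One (4 states) tracks whether the input so far still matches the prefix `ab`; the other (2 states) tracks the count of `a`s modulo 2. Each combined state is a pair, one component from each; accept when both components accept.
With 6 states:
        a   b  
>  s0   s1  s2 
   s1   s2  s3 
   s2   s4  s2 
 * s3   s5  s3 
   s4   s2  s4 
   s5   s3  s5 
(> = start, * = accepting)

start=s0 accept=s3 s0-a->s1 s0-b->s2 s1-a->s2 s1-b->s3 s2-a->s4 s2-b->s2 s3-a->s5 s3-b->s3 s4-a->s2 s4-b->s4 s5-a->s3 s5-b->s5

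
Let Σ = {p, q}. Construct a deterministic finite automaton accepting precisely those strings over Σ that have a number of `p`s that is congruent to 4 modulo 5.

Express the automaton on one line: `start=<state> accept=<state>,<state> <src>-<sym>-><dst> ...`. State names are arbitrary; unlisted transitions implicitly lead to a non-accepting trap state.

Keep the running count of `p`s modulo 5: each `p` advances along the cycle S0 → S1 → S2 → S3 → S4 → S0 while other symbols loop. Accept at S4.
With 5 states:
        p   q  
>  S0   S1  S0 
   S1   S2  S1 
   S2   S3  S2 
   S3   S4  S3 
 * S4   S0  S4 
(> = start, * = accepting)

start=S0 accept=S4 S0-p->S1 S0-q->S0 S1-p->S2 S1-q->S1 S2-p->S3 S2-q->S2 S3-p->S4 S3-q->S3 S4-p->S0 S4-q->S4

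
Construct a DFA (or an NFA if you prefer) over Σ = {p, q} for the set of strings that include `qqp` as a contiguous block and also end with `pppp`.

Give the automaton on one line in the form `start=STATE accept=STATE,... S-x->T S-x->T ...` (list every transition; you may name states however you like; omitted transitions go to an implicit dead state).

start=s0 accept=s11 s0-p->s1 s0-q->s2 s1-p->s3 s1-q->s2 s2-p->s1 s2-q->s4 s3-p->s5 s3-q->s2 s4-p->s6 s4-q->s4 s5-p->s7 s5-q->s2 s6-p->s8 s6-q->s9 s7-p->s7 s7-q->s2 s8-p->s10 s8-q->s9 s9-p->s6 s9-q->s9 s10-p->s11 s10-q->s9 s11-p->s11 s11-q->s9

Build one automaton per condition and run them in lockstep. One (4 states) tracks whether and how much of `qqp` has been seen; the other (5 states) tracks how much of the suffix `pppp` has currently been matched. Each combined state is a pair, one component from each; accept when both components accept.
A 12-state machine:
          p    q  
>  s0     s1   s2 
   s1     s3   s2 
   s2     s1   s4 
   s3     s5   s2 
   s4     s6   s4 
   s5     s7   s2 
   s6     s8   s9 
   s7     s7   s2 
   s8    s10   s9 
   s9     s6   s9 
   s10   s11   s9 
 * s11   s11   s9 
(> = start, * = accepting)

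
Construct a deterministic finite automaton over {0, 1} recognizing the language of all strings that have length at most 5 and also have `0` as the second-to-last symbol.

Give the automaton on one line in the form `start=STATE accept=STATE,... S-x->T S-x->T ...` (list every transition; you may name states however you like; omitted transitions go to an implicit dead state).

Run two small machines in parallel and take their product. The first has 7 states tracking the input length, saturating at 6; the second has 7 states tracking the last 2 symbols read. A product state is a pair (one from each), accepting exactly when both do. Minimizing collapses redundant product states.
          0    1  
>  S0     S1   S2 
   S1     S3   S4 
   S2     S5   S6 
 * S3     S7   S8 
 * S4     S9  S10 
   S5     S7   S8 
   S6     S9  S10 
 * S7    S11  S12 
 * S8    S13  S14 
   S9    S11  S12 
   S10   S13  S14 
 * S11   S12  S12 
 * S12   S14  S14 
   S13   S12  S12 
   S14   S14  S14 
(> = start, * = accepting)

start=S0 accept=S3,S4,S7,S8,S11,S12 S0-0->S1 S0-1->S2 S1-0->S3 S1-1->S4 S2-0->S5 S2-1->S6 S3-0->S7 S3-1->S8 S4-0->S9 S4-1->S10 S5-0->S7 S5-1->S8 S6-0->S9 S6-1->S10 S7-0->S11 S7-1->S12 S8-0->S13 S8-1->S14 S9-0->S11 S9-1->S12 S10-0->S13 S10-1->S14 S11-0->S12 S11-1->S12 S12-0->S14 S12-1->S14 S13-0->S12 S13-1->S12 S14-0->S14 S14-1->S14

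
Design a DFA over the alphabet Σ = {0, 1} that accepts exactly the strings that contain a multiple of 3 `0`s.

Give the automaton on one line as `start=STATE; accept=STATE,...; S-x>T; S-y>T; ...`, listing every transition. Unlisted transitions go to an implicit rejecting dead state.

Keep the running count of `0`s modulo 3: each `0` advances along the cycle S0 → S1 → S2 → S0 while other symbols loop. Accept at S0.
With 3 states:
        0   1  
>* S0   S1  S0 
   S1   S2  S1 
   S2   S0  S2 
(> = start, * = accepting)

start=S0; accept=S0; S0-0>S1; S0-1>S0; S1-0>S2; S1-1>S1; S2-0>S0; S2-1>S2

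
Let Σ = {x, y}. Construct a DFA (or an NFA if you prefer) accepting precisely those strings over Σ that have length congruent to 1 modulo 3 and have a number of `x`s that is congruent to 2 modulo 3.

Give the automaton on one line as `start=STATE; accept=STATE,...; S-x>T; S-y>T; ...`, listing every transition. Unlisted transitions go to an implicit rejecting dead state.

start=A; accept=I; A-x>B; A-y>C; B-x>D; B-y>E; C-x>E; C-y>F; D-x>A; D-y>G; E-x>G; E-y>H; F-x>H; F-y>A; G-x>C; G-y>I; H-x>I; H-y>B; I-x>F; I-y>D

Build one automaton per condition and run them in lockstep. The first has 3 states tracking the input length modulo 3; the second has 3 states tracking the count of `x`s modulo 3. A product state is a pair (one from each), accepting exactly when both do.
       x  y 
>  A   B  C 
   B   D  E 
   C   E  F 
   D   A  G 
   E   G  H 
   F   H  A 
   G   C  I 
   H   I  B 
 * I   F  D 
(> = start, * = accepting)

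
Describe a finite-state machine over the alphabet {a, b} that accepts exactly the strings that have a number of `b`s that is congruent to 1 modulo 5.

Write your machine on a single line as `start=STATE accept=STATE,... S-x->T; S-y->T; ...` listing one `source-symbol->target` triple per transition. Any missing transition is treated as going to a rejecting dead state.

The only thing that matters is how many `b`s have appeared, reduced mod 5. Use one state per residue: q0 for 0, …, q4 for 4. Reading `b` moves to the next residue; anything else stays put. q1 is accepting.
A 5-state machine:
        a   b  
>  q0   q0  q1 
 * q1   q1  q2 
   q2   q2  q3 
   q3   q3  q4 
   q4   q4  q0 
(> = start, * = accepting)

start=q0; accept=q1; q0-a->q0; q0-b->q1; q1-a->q1; q1-b->q2; q2-a->q2; q2-b->q3; q3-a->q3; q3-b->q4; q4-a->q4; q4-b->q0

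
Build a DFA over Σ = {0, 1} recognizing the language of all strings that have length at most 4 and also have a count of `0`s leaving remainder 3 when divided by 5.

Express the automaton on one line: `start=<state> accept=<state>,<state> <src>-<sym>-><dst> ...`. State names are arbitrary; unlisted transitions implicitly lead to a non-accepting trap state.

start=A accept=G,I A-0->B A-1->C B-0->D B-1->E C-0->E C-1->F D-0->G D-1->H E-0->H E-1->F F-0->F F-1->F G-0->F G-1->I H-0->I H-1->F I-0->F I-1->F

Run two small machines in parallel and take their product. The first has 6 states tracking the input length, saturating at 5; the second has 5 states tracking the count of `0`s modulo 5. A product state is a pair (one from each), accepting exactly when both do. After merging equivalent states the machine shrinks.
       0  1 
>  A   B  C 
   B   D  E 
   C   E  F 
   D   G  H 
   E   H  F 
   F   F  F 
 * G   F  I 
   H   I  F 
 * I   F  F 
(> = start, * = accepting)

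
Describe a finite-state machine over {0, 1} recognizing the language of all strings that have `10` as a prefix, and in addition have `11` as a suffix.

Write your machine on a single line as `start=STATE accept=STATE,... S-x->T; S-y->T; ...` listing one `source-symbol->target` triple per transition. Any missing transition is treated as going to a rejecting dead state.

Build one automaton per condition and run them in lockstep. One (4 states) tracks whether the input so far still matches the prefix `10`; the other (3 states) tracks how much of the suffix `11` has currently been matched. Each combined state is a pair, one component from each; accept when both components accept. After merging equivalent states the machine shrinks.
6 states suffice.
        0   1  
>  q0   q1  q2 
   q1   q1  q1 
   q2   q3  q1 
   q3   q3  q4 
   q4   q3  q5 
 * q5   q3  q5 
(> = start, * = accepting)

start=q0; accept=q5; q0-0->q1; q0-1->q2; q1-0->q1; q1-1->q1; q2-0->q3; q2-1->q1; q3-0->q3; q3-1->q4; q4-0->q3; q4-1->q5; q5-0->q3; q5-1->q5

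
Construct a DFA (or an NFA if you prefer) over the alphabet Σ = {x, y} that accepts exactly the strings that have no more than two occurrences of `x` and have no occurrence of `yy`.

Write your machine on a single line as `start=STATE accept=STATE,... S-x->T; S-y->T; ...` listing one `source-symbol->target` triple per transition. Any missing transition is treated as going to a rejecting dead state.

start=S0; accept=S0,S1,S2,S3,S4,S7; S0-x->S1; S0-y->S2; S1-x->S3; S1-y->S4; S2-x->S1; S2-y->S5; S3-x->S6; S3-y->S7; S4-x->S3; S4-y->S8; S5-x->S8; S5-y->S5; S6-x->S6; S6-y->S9; S7-x->S6; S7-y->S10; S8-x->S10; S8-y->S8; S9-x->S6; S9-y->S11; S10-x->S11; S10-y->S10; S11-x->S11; S11-y->S11

Run two small machines in parallel and take their product. One (4 states) tracks the count of `x`s, saturating at 3; the other (3 states) tracks partial matches of the forbidden pattern `yy`. Each combined state is a pair, one component from each; accept when both components accept.
          x    y  
>* S0     S1   S2 
 * S1     S3   S4 
 * S2     S1   S5 
 * S3     S6   S7 
 * S4     S3   S8 
   S5     S8   S5 
   S6     S6   S9 
 * S7     S6  S10 
   S8    S10   S8 
   S9     S6  S11 
   S10   S11  S10 
   S11   S11  S11 
(> = start, * = accepting)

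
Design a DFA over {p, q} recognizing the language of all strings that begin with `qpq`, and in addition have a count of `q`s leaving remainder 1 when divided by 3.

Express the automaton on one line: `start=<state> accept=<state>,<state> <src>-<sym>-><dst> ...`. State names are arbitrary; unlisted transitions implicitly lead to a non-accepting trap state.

start=s0 accept=s8 s0-p->s1 s0-q->s2 s1-p->s1 s1-q->s3 s2-p->s4 s2-q->s5 s3-p->s3 s3-q->s5 s4-p->s3 s4-q->s6 s5-p->s5 s5-q->s1 s6-p->s6 s6-q->s7 s7-p->s7 s7-q->s8 s8-p->s8 s8-q->s6

Handle the two conditions separately and then intersect. The first has 5 states tracking whether the input so far still matches the prefix `qpq`; the second has 3 states tracking the count of `q`s modulo 3. A product state is a pair (one from each), accepting exactly when both do.
        p   q  
>  s0   s1  s2 
   s1   s1  s3 
   s2   s4  s5 
   s3   s3  s5 
   s4   s3  s6 
   s5   s5  s1 
   s6   s6  s7 
   s7   s7  s8 
 * s8   s8  s6 
(> = start, * = accepting)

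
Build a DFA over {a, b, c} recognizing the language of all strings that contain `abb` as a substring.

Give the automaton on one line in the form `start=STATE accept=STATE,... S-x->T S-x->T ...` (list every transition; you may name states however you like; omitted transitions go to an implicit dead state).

start=s0 accept=s3 s0-a->s1 s0-b->s0 s0-c->s0 s1-a->s1 s1-b->s2 s1-c->s0 s2-a->s1 s2-b->s3 s2-c->s0 s3-a->s3 s3-b->s3 s3-c->s3

States s0..s2 record the length of the longest prefix of `abb` that matches the current input suffix. Reaching s3 means `abb` has been seen, and we stay there forever. Accept from s3.
4 states suffice.
        a   b   c  
>  s0   s1  s0  s0 
   s1   s1  s2  s0 
   s2   s1  s3  s0 
 * s3   s3  s3  s3 
(> = start, * = accepting)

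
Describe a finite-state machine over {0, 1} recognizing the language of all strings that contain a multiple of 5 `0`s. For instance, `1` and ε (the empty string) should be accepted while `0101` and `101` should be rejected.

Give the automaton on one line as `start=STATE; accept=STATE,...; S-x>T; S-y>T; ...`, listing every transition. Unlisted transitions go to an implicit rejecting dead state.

start=s0; accept=s0; s0-0>s1; s0-1>s0; s1-0>s2; s1-1>s1; s2-0>s3; s2-1>s2; s3-0>s4; s3-1>s3; s4-0>s0; s4-1>s4

Keep the running count of `0`s modulo 5: each `0` advances along the cycle s0 → s1 → s2 → s3 → s4 → s0 while other symbols loop. Accept at s0.
        0   1  
>* s0   s1  s0 
   s1   s2  s1 
   s2   s3  s2 
   s3   s4  s3 
   s4   s0  s4 
(> = start, * = accepting)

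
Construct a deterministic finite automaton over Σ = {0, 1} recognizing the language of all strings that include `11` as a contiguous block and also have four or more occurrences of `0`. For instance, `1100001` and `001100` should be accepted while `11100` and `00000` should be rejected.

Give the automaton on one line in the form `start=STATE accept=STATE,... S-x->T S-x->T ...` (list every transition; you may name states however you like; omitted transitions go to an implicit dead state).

Run two small machines in parallel and take their product. One (3 states) tracks whether and how much of `11` has been seen; the other (6 states) tracks the count of `0`s, saturating at 5. Each combined state is a pair, one component from each; accept when both components accept. Minimizing collapses redundant product states.
          0    1  
>  q0     q1   q2 
   q1     q3   q4 
   q2     q1   q5 
   q3     q6   q7 
   q4     q3   q8 
   q5     q8   q5 
   q6     q9  q10 
   q7     q6  q11 
   q8    q11   q8 
   q9     q9  q12 
   q10    q9  q13 
   q11   q13  q11 
   q12    q9  q14 
   q13   q14  q13 
 * q14   q14  q14 
(> = start, * = accepting)

start=q0 accept=q14 q0-0->q1 q0-1->q2 q1-0->q3 q1-1->q4 q2-0->q1 q2-1->q5 q3-0->q6 q3-1->q7 q4-0->q3 q4-1->q8 q5-0->q8 q5-1->q5 q6-0->q9 q6-1->q10 q7-0->q6 q7-1->q11 q8-0->q11 q8-1->q8 q9-0->q9 q9-1->q12 q10-0->q9 q10-1->q13 q11-0->q13 q11-1->q11 q12-0->q9 q12-1->q14 q13-0->q14 q13-1->q13 q14-0->q14 q14-1->q14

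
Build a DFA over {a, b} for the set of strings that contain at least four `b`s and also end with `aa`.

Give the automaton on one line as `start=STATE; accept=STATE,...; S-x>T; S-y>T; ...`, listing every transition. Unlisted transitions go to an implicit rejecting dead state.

start=S0; accept=S15,S17; S0-a>S1; S0-b>S2; S1-a>S3; S1-b>S2; S2-a>S4; S2-b>S5; S3-a>S3; S3-b>S2; S4-a>S6; S4-b>S5; S5-a>S7; S5-b>S8; S6-a>S6; S6-b>S5; S7-a>S9; S7-b>S8; S8-a>S10; S8-b>S11; S9-a>S9; S9-b>S8; S10-a>S12; S10-b>S11; S11-a>S13; S11-b>S14; S12-a>S12; S12-b>S11; S13-a>S15; S13-b>S14; S14-a>S16; S14-b>S14; S15-a>S15; S15-b>S14; S16-a>S17; S16-b>S14; S17-a>S17; S17-b>S14

Run two small machines in parallel and take their product. One (6 states) tracks the count of `b`s, saturating at 5; the other (3 states) tracks how much of the suffix `aa` has currently been matched. Each combined state is a pair, one component from each; accept when both components accept.
An 18-state machine:
          a    b  
>  S0     S1   S2 
   S1     S3   S2 
   S2     S4   S5 
   S3     S3   S2 
   S4     S6   S5 
   S5     S7   S8 
   S6     S6   S5 
   S7     S9   S8 
   S8    S10  S11 
   S9     S9   S8 
   S10   S12  S11 
   S11   S13  S14 
   S12   S12  S11 
   S13   S15  S14 
   S14   S16  S14 
 * S15   S15  S14 
   S16   S17  S14 
 * S17   S17  S14 
(> = start, * = accepting)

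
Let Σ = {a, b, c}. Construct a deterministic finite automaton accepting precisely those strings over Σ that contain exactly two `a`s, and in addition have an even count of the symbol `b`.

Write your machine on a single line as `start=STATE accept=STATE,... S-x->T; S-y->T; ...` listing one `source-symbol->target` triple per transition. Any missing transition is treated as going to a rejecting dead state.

start=s0; accept=s3; s0-a->s1; s0-b->s2; s0-c->s0; s1-a->s3; s1-b->s4; s1-c->s1; s2-a->s4; s2-b->s0; s2-c->s2; s3-a->s5; s3-b->s6; s3-c->s3; s4-a->s6; s4-b->s1; s4-c->s4; s5-a->s5; s5-b->s7; s5-c->s5; s6-a->s7; s6-b->s3; s6-c->s6; s7-a->s7; s7-b->s5; s7-c->s7

Build one automaton per condition and run them in lockstep. One (4 states) tracks the count of `a`s, saturating at 3; the other (2 states) tracks the count of `b`s modulo 2. Each combined state is a pair, one component from each; accept when both components accept.
8 states suffice.
        a   b   c  
>  s0   s1  s2  s0 
   s1   s3  s4  s1 
   s2   s4  s0  s2 
 * s3   s5  s6  s3 
   s4   s6  s1  s4 
   s5   s5  s7  s5 
   s6   s7  s3  s6 
   s7   s7  s5  s7 
(> = start, * = accepting)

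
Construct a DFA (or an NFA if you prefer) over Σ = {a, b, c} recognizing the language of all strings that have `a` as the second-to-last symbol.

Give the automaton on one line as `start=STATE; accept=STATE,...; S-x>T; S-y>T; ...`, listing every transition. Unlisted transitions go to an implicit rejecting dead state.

start=S0; accept=S4,S5,S6; S0-a>S1; S0-b>S2; S0-c>S3; S1-a>S4; S1-b>S5; S1-c>S6; S2-a>S7; S2-b>S8; S2-c>S9; S3-a>S10; S3-b>S11; S3-c>S12; S4-a>S4; S4-b>S5; S4-c>S6; S5-a>S7; S5-b>S8; S5-c>S9; S6-a>S10; S6-b>S11; S6-c>S12; S7-a>S4; S7-b>S5; S7-c>S6; S8-a>S7; S8-b>S8; S8-c>S9; S9-a>S10; S9-b>S11; S9-c>S12; S10-a>S4; S10-b>S5; S10-c>S6; S11-a>S7; S11-b>S8; S11-c>S9; S12-a>S10; S12-b>S11; S12-c>S12

A DFA must remember the last 2 symbols (since which symbol is second-to-last isn't known until the input ends). Use one state per possible window of the last ≤2 symbols; accept from those whose window starts with `a`.
With 13 states:
          a    b    c  
>  S0     S1   S2   S3 
   S1     S4   S5   S6 
   S2     S7   S8   S9 
   S3    S10  S11  S12 
 * S4     S4   S5   S6 
 * S5     S7   S8   S9 
 * S6    S10  S11  S12 
   S7     S4   S5   S6 
   S8     S7   S8   S9 
   S9    S10  S11  S12 
   S10    S4   S5   S6 
   S11    S7   S8   S9 
   S12   S10  S11  S12 
(> = start, * = accepting)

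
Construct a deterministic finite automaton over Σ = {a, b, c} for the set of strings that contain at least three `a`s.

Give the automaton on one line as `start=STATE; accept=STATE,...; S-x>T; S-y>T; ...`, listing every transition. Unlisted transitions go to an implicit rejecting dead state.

start=q0; accept=q3,q4; q0-a>q1; q0-b>q0; q0-c>q0; q1-a>q2; q1-b>q1; q1-c>q1; q2-a>q3; q2-b>q2; q2-c>q2; q3-a>q4; q3-b>q3; q3-c>q3; q4-a>q4; q4-b>q4; q4-c>q4

Count `a`s, saturating at 4: states q0 through q3 mean 0 through 3 `a`s seen; q4 means more than 3. Each `a` increments (capped at q4); other symbols loop. Accept from {q3, q4}.
5 states suffice.
        a   b   c  
>  q0   q1  q0  q0 
   q1   q2  q1  q1 
   q2   q3  q2  q2 
 * q3   q4  q3  q3 
 * q4   q4  q4  q4 
(> = start, * = accepting)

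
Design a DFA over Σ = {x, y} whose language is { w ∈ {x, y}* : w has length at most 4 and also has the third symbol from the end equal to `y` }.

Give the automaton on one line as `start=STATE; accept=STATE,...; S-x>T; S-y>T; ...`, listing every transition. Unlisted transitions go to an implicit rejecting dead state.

start=S0; accept=S7,S8; S0-x>S1; S0-y>S2; S1-x>S3; S1-y>S4; S2-x>S5; S2-y>S6; S3-x>S3; S3-y>S3; S4-x>S5; S4-y>S5; S5-x>S7; S5-y>S7; S6-x>S8; S6-y>S8; S7-x>S3; S7-y>S3; S8-x>S7; S8-y>S7

Run two small machines in parallel and take their product. One (6 states) tracks the input length, saturating at 5; the other (15 states) tracks the last 3 symbols read. Each combined state is a pair, one component from each; accept when both components accept. Minimizing collapses redundant product states.
With 9 states:
        x   y  
>  S0   S1  S2 
   S1   S3  S4 
   S2   S5  S6 
   S3   S3  S3 
   S4   S5  S5 
   S5   S7  S7 
   S6   S8  S8 
 * S7   S3  S3 
 * S8   S7  S7 
(> = start, * = accepting)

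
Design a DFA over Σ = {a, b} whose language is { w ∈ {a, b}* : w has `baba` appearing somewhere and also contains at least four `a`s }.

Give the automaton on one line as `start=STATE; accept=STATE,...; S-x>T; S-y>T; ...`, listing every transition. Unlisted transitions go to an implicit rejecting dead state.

start=q0; accept=q14; q0-a>q1; q0-b>q2; q1-a>q3; q1-b>q4; q2-a>q5; q2-b>q2; q3-a>q3; q3-b>q6; q4-a>q7; q4-b>q4; q5-a>q3; q5-b>q8; q6-a>q9; q6-b>q6; q7-a>q3; q7-b>q10; q8-a>q11; q8-b>q4; q9-a>q3; q9-b>q12; q10-a>q13; q10-b>q6; q11-a>q13; q11-b>q11; q12-a>q14; q12-b>q6; q13-a>q14; q13-b>q13; q14-a>q14; q14-b>q14

Run two small machines in parallel and take their product. One (5 states) tracks whether and how much of `baba` has been seen; the other (6 states) tracks the count of `a`s, saturating at 5. Each combined state is a pair, one component from each; accept when both components accept. Equivalent product states are then merged.
          a    b  
>  q0     q1   q2 
   q1     q3   q4 
   q2     q5   q2 
   q3     q3   q6 
   q4     q7   q4 
   q5     q3   q8 
   q6     q9   q6 
   q7     q3  q10 
   q8    q11   q4 
   q9     q3  q12 
   q10   q13   q6 
   q11   q13  q11 
   q12   q14   q6 
   q13   q14  q13 
 * q14   q14  q14 
(> = start, * = accepting)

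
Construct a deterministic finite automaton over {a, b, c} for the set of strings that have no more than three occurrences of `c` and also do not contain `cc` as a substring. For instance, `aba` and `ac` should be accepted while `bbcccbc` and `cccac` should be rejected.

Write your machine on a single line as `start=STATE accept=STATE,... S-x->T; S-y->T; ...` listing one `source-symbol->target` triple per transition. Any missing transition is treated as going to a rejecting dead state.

start=s0; accept=s0,s1,s2,s4,s5,s6; s0-a->s0; s0-b->s0; s0-c->s1; s1-a->s2; s1-b->s2; s1-c->s3; s2-a->s2; s2-b->s2; s2-c->s4; s3-a->s3; s3-b->s3; s3-c->s3; s4-a->s5; s4-b->s5; s4-c->s3; s5-a->s5; s5-b->s5; s5-c->s6; s6-a->s6; s6-b->s6; s6-c->s3

Run two small machines in parallel and take their product. The first has 5 states tracking the count of `c`s, saturating at 4; the second has 3 states tracking partial matches of the forbidden pattern `cc`. A product state is a pair (one from each), accepting exactly when both do. Minimizing collapses redundant product states.
A 7-state machine:
        a   b   c  
>* s0   s0  s0  s1 
 * s1   s2  s2  s3 
 * s2   s2  s2  s4 
   s3   s3  s3  s3 
 * s4   s5  s5  s3 
 * s5   s5  s5  s6 
 * s6   s6  s6  s3 
(> = start, * = accepting)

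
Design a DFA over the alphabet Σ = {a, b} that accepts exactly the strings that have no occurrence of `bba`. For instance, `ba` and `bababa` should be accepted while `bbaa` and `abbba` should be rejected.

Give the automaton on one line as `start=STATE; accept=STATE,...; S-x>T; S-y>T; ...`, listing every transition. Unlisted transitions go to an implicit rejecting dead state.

start=S0; accept=S0,S1,S2; S0-a>S0; S0-b>S1; S1-a>S0; S1-b>S2; S2-a>S3; S2-b>S2; S3-a>S3; S3-b>S3

Track partial matches of the forbidden pattern `bba`. State S3 is a dead state reached once `bba` has occurred; every other state accepts. S0 means no part of `bba` is currently matched.
With 4 states:
        a   b  
>* S0   S0  S1 
 * S1   S0  S2 
 * S2   S3  S2 
   S3   S3  S3 
(> = start, * = accepting)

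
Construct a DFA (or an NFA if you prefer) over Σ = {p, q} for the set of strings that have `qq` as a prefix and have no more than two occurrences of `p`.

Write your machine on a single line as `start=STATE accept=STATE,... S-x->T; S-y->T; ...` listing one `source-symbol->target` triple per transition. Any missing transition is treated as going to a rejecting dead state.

start=s0; accept=s3,s4,s5; s0-p->s1; s0-q->s2; s1-p->s1; s1-q->s1; s2-p->s1; s2-q->s3; s3-p->s4; s3-q->s3; s4-p->s5; s4-q->s4; s5-p->s1; s5-q->s5

Handle the two conditions separately and then intersect. One (4 states) tracks whether the input so far still matches the prefix `qq`; the other (4 states) tracks the count of `p`s, saturating at 3. Each combined state is a pair, one component from each; accept when both components accept. Minimizing collapses redundant product states.
With 6 states:
        p   q  
>  s0   s1  s2 
   s1   s1  s1 
   s2   s1  s3 
 * s3   s4  s3 
 * s4   s5  s4 
 * s5   s1  s5 
(> = start, * = accepting)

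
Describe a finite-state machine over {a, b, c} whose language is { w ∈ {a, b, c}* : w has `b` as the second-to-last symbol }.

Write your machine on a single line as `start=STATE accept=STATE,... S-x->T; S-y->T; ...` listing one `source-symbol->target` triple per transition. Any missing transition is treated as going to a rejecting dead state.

start=S0; accept=S7,S8,S9; S0-a->S1; S0-b->S2; S0-c->S3; S1-a->S4; S1-b->S5; S1-c->S6; S2-a->S7; S2-b->S8; S2-c->S9; S3-a->S10; S3-b->S11; S3-c->S12; S4-a->S4; S4-b->S5; S4-c->S6; S5-a->S7; S5-b->S8; S5-c->S9; S6-a->S10; S6-b->S11; S6-c->S12; S7-a->S4; S7-b->S5; S7-c->S6; S8-a->S7; S8-b->S8; S8-c->S9; S9-a->S10; S9-b->S11; S9-c->S12; S10-a->S4; S10-b->S5; S10-c->S6; S11-a->S7; S11-b->S8; S11-c->S9; S12-a->S10; S12-b->S11; S12-c->S12

Because acceptance depends on a position counted from the end, the machine has to buffer the most recent 2 symbols. Make each state the string of the last up-to-2 symbols read; on input `x` shift the window left and append `x`. Accept when the buffered window has length 2 and begins with `b`.
          a    b    c  
>  S0     S1   S2   S3 
   S1     S4   S5   S6 
   S2     S7   S8   S9 
   S3    S10  S11  S12 
   S4     S4   S5   S6 
   S5     S7   S8   S9 
   S6    S10  S11  S12 
 * S7     S4   S5   S6 
 * S8     S7   S8   S9 
 * S9    S10  S11  S12 
   S10    S4   S5   S6 
   S11    S7   S8   S9 
   S12   S10  S11  S12 
(> = start, * = accepting)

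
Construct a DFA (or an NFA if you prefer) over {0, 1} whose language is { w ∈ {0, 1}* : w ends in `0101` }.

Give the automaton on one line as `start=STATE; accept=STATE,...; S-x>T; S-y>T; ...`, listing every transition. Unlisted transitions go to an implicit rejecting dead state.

Remember how much of `0101` the current input suffix matches. State q0 means no match yet; q1 means the last symbol is `0`; q2 means the last 2 symbols are `01`; q3 means the last 3 symbols are `010`; q4 means the last 4 symbols are `0101`. Only q4 accepts. On a mismatch, fall back to the longest proper suffix that is still a prefix of `0101`.
A 5-state machine:
        0   1  
>  q0   q1  q0 
   q1   q1  q2 
   q2   q3  q0 
   q3   q1  q4 
 * q4   q3  q0 
(> = start, * = accepting)

start=q0; accept=q4; q0-0>q1; q0-1>q0; q1-0>q1; q1-1>q2; q2-0>q3; q2-1>q0; q3-0>q1; q3-1>q4; q4-0>q3; q4-1>q0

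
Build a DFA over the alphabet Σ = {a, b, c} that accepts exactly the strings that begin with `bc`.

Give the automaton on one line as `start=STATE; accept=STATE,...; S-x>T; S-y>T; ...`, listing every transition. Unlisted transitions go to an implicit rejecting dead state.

Check the first 2 symbols one by one: S0 through S1 record how many have matched `bc` so far; any wrong symbol goes to the dead state S3. After all 2 match we enter the accepting sink S2.
        a   b   c  
>  S0   S3  S1  S3 
   S1   S3  S3  S2 
 * S2   S2  S2  S2 
   S3   S3  S3  S3 
(> = start, * = accepting)

start=S0; accept=S2; S0-a>S3; S0-b>S1; S0-c>S3; S1-a>S3; S1-b>S3; S1-c>S2; S2-a>S2; S2-b>S2; S2-c>S2; S3-a>S3; S3-b>S3; S3-c>S3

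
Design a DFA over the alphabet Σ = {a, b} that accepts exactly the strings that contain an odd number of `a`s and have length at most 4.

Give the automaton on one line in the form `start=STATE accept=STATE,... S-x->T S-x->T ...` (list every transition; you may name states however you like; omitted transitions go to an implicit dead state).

Handle the two conditions separately and then intersect. One (2 states) tracks the count of `a`s modulo 2; the other (6 states) tracks the input length, saturating at 5. Each combined state is a pair, one component from each; accept when both components accept.
          a    b  
>  q0     q1   q2 
 * q1     q3   q4 
   q2     q4   q3 
   q3     q5   q6 
 * q4     q6   q5 
 * q5     q7   q8 
   q6     q8   q7 
   q7     q9  q10 
 * q8    q10   q9 
   q9    q10   q9 
   q10    q9  q10 
(> = start, * = accepting)

start=q0 accept=q1,q4,q5,q8 q0-a->q1 q0-b->q2 q1-a->q3 q1-b->q4 q2-a->q4 q2-b->q3 q3-a->q5 q3-b->q6 q4-a->q6 q4-b->q5 q5-a->q7 q5-b->q8 q6-a->q8 q6-b->q7 q7-a->q9 q7-b->q10 q8-a->q10 q8-b->q9 q9-a->q10 q9-b->q9 q10-a->q9 q10-b->q10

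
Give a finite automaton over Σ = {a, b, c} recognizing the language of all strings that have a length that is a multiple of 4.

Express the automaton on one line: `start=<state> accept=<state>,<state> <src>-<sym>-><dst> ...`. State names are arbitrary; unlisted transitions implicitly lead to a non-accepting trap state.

Only the length mod 4 matters, so use a 4-cycle: from any state, every input symbol moves to the next state, wrapping q3 back to q0. Mark q0 accepting.
With 4 states:
        a   b   c  
>* q0   q1  q1  q1 
   q1   q2  q2  q2 
   q2   q3  q3  q3 
   q3   q0  q0  q0 
(> = start, * = accepting)

start=q0 accept=q0 q0-a->q1 q0-b->q1 q0-c->q1 q1-a->q2 q1-b->q2 q1-c->q2 q2-a->q3 q2-b->q3 q2-c->q3 q3-a->q0 q3-b->q0 q3-c->q0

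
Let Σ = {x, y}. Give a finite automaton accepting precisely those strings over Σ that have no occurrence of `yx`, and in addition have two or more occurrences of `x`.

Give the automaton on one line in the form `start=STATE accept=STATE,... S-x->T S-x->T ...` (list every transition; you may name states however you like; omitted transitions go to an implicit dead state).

Build one automaton per condition and run them in lockstep. One (3 states) tracks partial matches of the forbidden pattern `yx`; the other (4 states) tracks the count of `x`s, saturating at 3. Each combined state is a pair, one component from each; accept when both components accept.
An 11-state machine:
          x    y  
>  q0     q1   q2 
   q1     q3   q4 
   q2     q5   q2 
 * q3     q6   q7 
   q4     q8   q4 
   q5     q8   q5 
 * q6     q6   q9 
 * q7    q10   q7 
   q8    q10   q8 
 * q9    q10   q9 
   q10   q10  q10 
(> = start, * = accepting)

start=q0 accept=q3,q6,q7,q9 q0-x->q1 q0-y->q2 q1-x->q3 q1-y->q4 q2-x->q5 q2-y->q2 q3-x->q6 q3-y->q7 q4-x->q8 q4-y->q4 q5-x->q8 q5-y->q5 q6-x->q6 q6-y->q9 q7-x->q10 q7-y->q7 q8-x->q10 q8-y->q8 q9-x->q10 q9-y->q9 q10-x->q10 q10-y->q10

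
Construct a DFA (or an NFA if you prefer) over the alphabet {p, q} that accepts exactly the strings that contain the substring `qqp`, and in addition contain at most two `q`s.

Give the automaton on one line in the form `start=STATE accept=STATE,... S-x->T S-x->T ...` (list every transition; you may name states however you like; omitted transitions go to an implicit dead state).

start=s0 accept=s4 s0-p->s0 s0-q->s1 s1-p->s2 s1-q->s3 s2-p->s2 s2-q->s2 s3-p->s4 s3-q->s2 s4-p->s4 s4-q->s2

Build one automaton per condition and run them in lockstep. The first has 4 states tracking whether and how much of `qqp` has been seen; the second has 4 states tracking the count of `q`s, saturating at 3. A product state is a pair (one from each), accepting exactly when both do. Equivalent product states are then merged.
5 states suffice.
        p   q  
>  s0   s0  s1 
   s1   s2  s3 
   s2   s2  s2 
   s3   s4  s2 
 * s4   s4  s2 
(> = start, * = accepting)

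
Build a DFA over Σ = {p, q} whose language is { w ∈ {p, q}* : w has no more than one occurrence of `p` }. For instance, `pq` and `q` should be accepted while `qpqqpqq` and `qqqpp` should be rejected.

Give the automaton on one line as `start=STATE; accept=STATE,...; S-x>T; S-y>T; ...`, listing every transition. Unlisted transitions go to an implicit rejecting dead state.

start=s0; accept=s0,s1; s0-p>s1; s0-q>s0; s1-p>s2; s1-q>s1; s2-p>s2; s2-q>s2

Only the number of `p`s matters, and only up to 2. Make a chain s0 → s1 → s2 advanced by each `p` (with s2 absorbing); every other symbol self-loops. The accepting set is {s0, s1}.
With 3 states:
        p   q  
>* s0   s1  s0 
 * s1   s2  s1 
   s2   s2  s2 
(> = start, * = accepting)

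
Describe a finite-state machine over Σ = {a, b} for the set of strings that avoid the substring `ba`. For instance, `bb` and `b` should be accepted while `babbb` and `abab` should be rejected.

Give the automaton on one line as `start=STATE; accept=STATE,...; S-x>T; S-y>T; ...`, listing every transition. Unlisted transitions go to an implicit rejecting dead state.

start=s0; accept=s0,s1; s0-a>s0; s0-b>s1; s1-a>s2; s1-b>s1; s2-a>s2; s2-b>s2

Track partial matches of the forbidden pattern `ba`. State s2 is a dead state reached once `ba` has occurred; every other state accepts. s0 means no part of `ba` is currently matched.
3 states suffice.
        a   b  
>* s0   s0  s1 
 * s1   s2  s1 
   s2   s2  s2 
(> = start, * = accepting)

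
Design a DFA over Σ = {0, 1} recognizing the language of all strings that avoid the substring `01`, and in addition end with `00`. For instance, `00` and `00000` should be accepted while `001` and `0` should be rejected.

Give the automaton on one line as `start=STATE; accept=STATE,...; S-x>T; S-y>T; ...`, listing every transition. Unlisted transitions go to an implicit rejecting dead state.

Handle the two conditions separately and then intersect. The first has 3 states tracking partial matches of the forbidden pattern `01`; the second has 3 states tracking how much of the suffix `00` has currently been matched. A product state is a pair (one from each), accepting exactly when both do. Equivalent product states are then merged.
        0   1  
>  S0   S1  S0 
   S1   S2  S3 
 * S2   S2  S3 
   S3   S3  S3 
(> = start, * = accepting)

start=S0; accept=S2; S0-0>S1; S0-1>S0; S1-0>S2; S1-1>S3; S2-0>S2; S2-1>S3; S3-0>S3; S3-1>S3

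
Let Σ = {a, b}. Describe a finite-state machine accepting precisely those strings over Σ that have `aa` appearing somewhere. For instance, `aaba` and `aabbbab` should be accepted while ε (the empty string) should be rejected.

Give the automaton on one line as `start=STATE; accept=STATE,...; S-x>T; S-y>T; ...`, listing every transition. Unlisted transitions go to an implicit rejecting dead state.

Track how much of `aa` has been matched so far: state s0 is no progress, s2 is the absorbing accept state reached once `aa` has occurred. Intermediate states record partial matches; on a mismatch, fall back to the longest reusable overlap.
3 states suffice.
        a   b  
>  s0   s1  s0 
   s1   s2  s0 
 * s2   s2  s2 
(> = start, * = accepting)

start=s0; accept=s2; s0-a>s1; s0-b>s0; s1-a>s2; s1-b>s0; s2-a>s2; s2-b>s2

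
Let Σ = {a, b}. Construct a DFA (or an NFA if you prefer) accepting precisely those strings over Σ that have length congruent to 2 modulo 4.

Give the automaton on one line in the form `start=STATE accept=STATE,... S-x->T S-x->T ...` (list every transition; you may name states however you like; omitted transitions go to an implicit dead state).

Only the length mod 4 matters, so use a 4-cycle: from any state, every input symbol moves to the next state, wrapping q3 back to q0. Mark q2 accepting.
A 4-state machine:
        a   b  
>  q0   q1  q1 
   q1   q2  q2 
 * q2   q3  q3 
   q3   q0  q0 
(> = start, * = accepting)

start=q0 accept=q2 q0-a->q1 q0-b->q1 q1-a->q2 q1-b->q2 q2-a->q3 q2-b->q3 q3-a->q0 q3-b->q0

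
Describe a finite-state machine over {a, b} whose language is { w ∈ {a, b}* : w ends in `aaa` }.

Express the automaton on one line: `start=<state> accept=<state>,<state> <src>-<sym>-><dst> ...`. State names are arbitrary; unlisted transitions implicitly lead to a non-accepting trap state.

start=s0 accept=s3 s0-a->s1 s0-b->s0 s1-a->s2 s1-b->s0 s2-a->s3 s2-b->s0 s3-a->s3 s3-b->s0

Remember how much of `aaa` the current input suffix matches. State s0 means no match yet; s1 means the last symbol is `a`; s2 means the last 2 symbols are `aa`; s3 means the last 3 symbols are `aaa`. Only s3 accepts. On a mismatch, fall back to the longest proper suffix that is still a prefix of `aaa`.
A 4-state machine:
        a   b  
>  s0   s1  s0 
   s1   s2  s0 
   s2   s3  s0 
 * s3   s3  s0 
(> = start, * = accepting)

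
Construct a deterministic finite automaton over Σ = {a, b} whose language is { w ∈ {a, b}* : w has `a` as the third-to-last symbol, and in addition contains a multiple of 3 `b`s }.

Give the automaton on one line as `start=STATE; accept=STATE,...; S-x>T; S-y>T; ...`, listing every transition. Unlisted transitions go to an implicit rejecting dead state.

Build one automaton per condition and run them in lockstep. The first has 15 states tracking the last 3 symbols read; the second has 3 states tracking the count of `b`s modulo 3. A product state is a pair (one from each), accepting exactly when both do. After merging equivalent states the machine shrinks.
14 states suffice.
          a    b  
>  s0     s1   s2 
   s1     s3   s2 
   s2     s4   s5 
   s3     s6   s2 
   s4     s4   s7 
   s5     s8   s0 
 * s6     s6   s2 
   s7     s8   s9 
   s8    s10  s11 
 * s9     s1   s2 
   s10   s10  s12 
   s11   s13   s2 
 * s12   s13   s2 
 * s13    s3   s2 
(> = start, * = accepting)

start=s0; accept=s6,s9,s12,s13; s0-a>s1; s0-b>s2; s1-a>s3; s1-b>s2; s2-a>s4; s2-b>s5; s3-a>s6; s3-b>s2; s4-a>s4; s4-b>s7; s5-a>s8; s5-b>s0; s6-a>s6; s6-b>s2; s7-a>s8; s7-b>s9; s8-a>s10; s8-b>s11; s9-a>s1; s9-b>s2; s10-a>s10; s10-b>s12; s11-a>s13; s11-b>s2; s12-a>s13; s12-b>s2; s13-a>s3; s13-b>s2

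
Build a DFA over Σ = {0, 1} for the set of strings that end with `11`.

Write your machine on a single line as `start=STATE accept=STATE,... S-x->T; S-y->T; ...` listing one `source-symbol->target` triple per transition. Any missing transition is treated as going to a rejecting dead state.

start=q0; accept=q2; q0-0->q0; q0-1->q1; q1-0->q0; q1-1->q2; q2-0->q0; q2-1->q2

Remember how much of `11` the current input suffix matches. State q0 means no match yet; q1 means the last symbol is `1`; q2 means the last 2 symbols are `11`. Only q2 accepts. On a mismatch, fall back to the longest proper suffix that is still a prefix of `11`.
3 states suffice.
        0   1  
>  q0   q0  q1 
   q1   q0  q2 
 * q2   q0  q2 
(> = start, * = accepting)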